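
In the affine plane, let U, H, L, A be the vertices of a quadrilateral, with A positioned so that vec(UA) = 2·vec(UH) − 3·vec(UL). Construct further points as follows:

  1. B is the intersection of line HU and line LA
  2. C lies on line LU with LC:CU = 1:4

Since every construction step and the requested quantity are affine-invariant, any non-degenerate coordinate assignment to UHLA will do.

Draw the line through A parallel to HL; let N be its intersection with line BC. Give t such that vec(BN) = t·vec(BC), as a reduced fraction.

t = -5

Choose coordinates U = (0, 0), H = (1, 0), L = (0, 1), A = (2, -3).
1. B is the intersection of line HU and line LA ⇒ B = (1/2, 0)
2. C lies on line LU with LC:CU = 1:4 ⇒ C = (0, 4/5)
through A parallel to HL: direction (-1, 1); meets BC at N = (3, -4)
N = B + t·(C−B) with t = -5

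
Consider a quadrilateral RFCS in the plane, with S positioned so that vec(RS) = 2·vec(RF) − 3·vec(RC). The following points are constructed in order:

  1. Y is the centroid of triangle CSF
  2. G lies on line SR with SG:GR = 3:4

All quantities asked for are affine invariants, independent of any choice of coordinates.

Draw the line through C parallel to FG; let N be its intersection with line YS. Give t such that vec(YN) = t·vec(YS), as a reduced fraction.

Choose coordinates R = (0, 0), F = (1, 0), C = (0, 1), S = (2, -3).
1. Y is the centroid of triangle CSF ⇒ Y = (1, -2/3)
2. G lies on line SR with SG:GR = 3:4 ⇒ G = (8/7, -12/7)
through C parallel to FG: direction (1/7, -12/7); meets YS at N = (-2/29, 53/29)
N = Y + t·(S−Y) with t = -31/29

t = -31/29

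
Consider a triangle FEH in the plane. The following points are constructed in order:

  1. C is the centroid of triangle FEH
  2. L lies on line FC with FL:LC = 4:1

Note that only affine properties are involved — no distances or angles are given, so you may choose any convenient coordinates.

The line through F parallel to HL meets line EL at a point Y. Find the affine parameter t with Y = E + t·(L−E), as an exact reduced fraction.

t = 11/7

Choose coordinates F = (0, 0), E = (1, 0), H = (0, 1).
1. C is the centroid of triangle FEH ⇒ C = (1/3, 1/3)
2. L lies on line FC with FL:LC = 4:1 ⇒ L = (4/15, 4/15)
through F parallel to HL: direction (4/15, -11/15); meets EL at Y = (-16/105, 44/105)
Y = E + t·(L−E) with t = 11/7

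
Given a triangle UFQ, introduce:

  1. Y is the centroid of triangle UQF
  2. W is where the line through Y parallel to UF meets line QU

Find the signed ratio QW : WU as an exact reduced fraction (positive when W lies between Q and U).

QW:WU = 2

Set U = (0, 0), F = (1, 0), Q = (0, 1); any affine frame gives the same invariant.
1. Y is the centroid of triangle UQF ⇒ Y = (1/3, 1/3)
2. W is where the line through Y parallel to UF meets line QU ⇒ W = (0, 1/3)
W = Q + t·(U−Q) with t = 2/3, so QW:WU = t:(1−t) = 2/3:1/3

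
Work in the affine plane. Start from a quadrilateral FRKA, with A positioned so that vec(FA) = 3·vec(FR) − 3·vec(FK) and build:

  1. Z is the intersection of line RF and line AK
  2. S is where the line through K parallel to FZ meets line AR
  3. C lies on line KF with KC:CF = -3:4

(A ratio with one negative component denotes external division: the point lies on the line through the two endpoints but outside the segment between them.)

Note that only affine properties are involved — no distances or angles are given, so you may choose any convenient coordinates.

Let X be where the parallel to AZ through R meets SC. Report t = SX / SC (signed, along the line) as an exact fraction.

Choose coordinates F = (0, 0), R = (1, 0), K = (0, 1), A = (3, -3).
1. Z is the intersection of line RF and line AK ⇒ Z = (3/4, 0)
2. S is where the line through K parallel to FZ meets line AR ⇒ S = (1/3, 1)
3. C lies on line KF with KC:CF = -3:4 ⇒ C = (0, 4)
through R parallel to AZ: direction (-9/4, 3); meets SC at X = (8/23, 20/23)
X = S + t·(C−S) with t = -1/23

t = -1/23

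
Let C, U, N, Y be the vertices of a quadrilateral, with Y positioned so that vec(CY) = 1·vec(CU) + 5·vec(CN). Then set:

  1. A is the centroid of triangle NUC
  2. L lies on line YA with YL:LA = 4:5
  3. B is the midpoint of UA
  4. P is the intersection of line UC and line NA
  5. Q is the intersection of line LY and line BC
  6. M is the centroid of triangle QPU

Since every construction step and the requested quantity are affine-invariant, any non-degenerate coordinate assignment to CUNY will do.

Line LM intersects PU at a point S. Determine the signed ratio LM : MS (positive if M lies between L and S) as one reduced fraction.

LM:MS = 235/2

Choose coordinates C = (0, 0), U = (1, 0), N = (0, 1), Y = (1, 5).
1. A is the centroid of triangle NUC ⇒ A = (1/3, 1/3)
2. L lies on line YA with YL:LA = 4:5 ⇒ L = (19/27, 79/27)
3. B is the midpoint of UA ⇒ B = (2/3, 1/6)
4. P is the intersection of line UC and line NA ⇒ P = (1/2, 0)
5. Q is the intersection of line LY and line BC ⇒ Q = (8/27, 2/27)
6. M is the centroid of triangle QPU ⇒ M = (97/162, 2/81)
line LM meets PU at S = (281/470, 0)
M = L + t·(S−L) with t = 235/237, so LM:MS = 235/237:2/237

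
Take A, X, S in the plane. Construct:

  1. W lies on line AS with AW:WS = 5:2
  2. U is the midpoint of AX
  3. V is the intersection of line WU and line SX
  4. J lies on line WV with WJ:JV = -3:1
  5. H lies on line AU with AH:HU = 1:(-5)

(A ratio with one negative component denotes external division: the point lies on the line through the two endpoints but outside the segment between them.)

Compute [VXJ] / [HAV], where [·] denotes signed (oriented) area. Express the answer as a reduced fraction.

Set A = (0, 0), X = (1, 0), S = (0, 1); any affine frame gives the same invariant.
1. W lies on line AS with AW:WS = 5:2 ⇒ W = (0, 5/7)
2. U is the midpoint of AX ⇒ U = (1/2, 0)
3. V is the intersection of line WU and line SX ⇒ V = (-2/3, 5/3)
4. J lies on line WV with WJ:JV = -3:1 ⇒ J = (-1, 15/7)
5. H lies on line AU with AH:HU = 1:(-5) ⇒ H = (-1/8, 0)
2·[VXJ] = 5/21, 2·[HAV] = 5/24
[VXJ]:[HAV] = 5/21:5/24 = 8/7

[VXJ]:[HAV] = 8/7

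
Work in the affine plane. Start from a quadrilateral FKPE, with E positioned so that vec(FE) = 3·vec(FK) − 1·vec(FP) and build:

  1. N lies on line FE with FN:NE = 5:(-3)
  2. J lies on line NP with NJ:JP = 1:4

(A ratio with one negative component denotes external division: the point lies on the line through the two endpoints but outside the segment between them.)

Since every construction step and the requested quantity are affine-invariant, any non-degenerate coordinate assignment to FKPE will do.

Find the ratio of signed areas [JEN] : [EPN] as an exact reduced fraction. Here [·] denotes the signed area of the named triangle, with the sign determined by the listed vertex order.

Set F = (0, 0), K = (1, 0), P = (0, 1), E = (3, -1); any affine frame gives the same invariant.
1. N lies on line FE with FN:NE = 5:(-3) ⇒ N = (15/2, -5/2)
2. J lies on line NP with NJ:JP = 1:4 ⇒ J = (6, -9/5)
2·[JEN] = 9/10, 2·[EPN] = -9/2
[JEN]:[EPN] = 9/10:-9/2 = -1/5

[JEN]:[EPN] = -1/5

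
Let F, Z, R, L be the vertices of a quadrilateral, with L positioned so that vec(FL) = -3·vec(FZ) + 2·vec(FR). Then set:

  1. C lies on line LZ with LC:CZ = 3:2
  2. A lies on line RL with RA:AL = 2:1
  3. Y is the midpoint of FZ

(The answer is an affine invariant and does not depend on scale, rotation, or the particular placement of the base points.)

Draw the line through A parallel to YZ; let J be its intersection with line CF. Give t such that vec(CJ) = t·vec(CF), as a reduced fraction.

t = -13/12

Assign F = (0, 0), Z = (1, 0), R = (0, 1), L = (-3, 2) — the answer is frame-independent, so this choice is without loss of generality.
1. C lies on line LZ with LC:CZ = 3:2 ⇒ C = (-3/5, 4/5)
2. A lies on line RL with RA:AL = 2:1 ⇒ A = (-2, 5/3)
3. Y is the midpoint of FZ ⇒ Y = (1/2, 0)
through A parallel to YZ: direction (1/2, 0); meets CF at J = (-5/4, 5/3)
J = C + t·(F−C) with t = -13/12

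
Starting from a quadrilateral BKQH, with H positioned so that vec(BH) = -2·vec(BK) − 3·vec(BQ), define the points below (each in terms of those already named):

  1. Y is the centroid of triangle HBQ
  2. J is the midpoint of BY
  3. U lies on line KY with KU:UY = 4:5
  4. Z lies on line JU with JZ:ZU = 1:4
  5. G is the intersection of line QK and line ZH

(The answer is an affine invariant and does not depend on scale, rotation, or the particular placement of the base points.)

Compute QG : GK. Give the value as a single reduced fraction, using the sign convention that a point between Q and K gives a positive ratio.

Work in coordinates with B = (0, 0), K = (1, 0), Q = (0, 1), H = (-2, -3).
1. Y is the centroid of triangle HBQ ⇒ Y = (-2/3, -2/3)
2. J is the midpoint of BY ⇒ J = (-1/3, -1/3)
3. U lies on line KY with KU:UY = 4:5 ⇒ U = (7/27, -8/27)
4. Z lies on line JU with JZ:ZU = 1:4 ⇒ Z = (-29/135, -44/135)
5. G is the intersection of line QK and line ZH ⇒ G = (121/301, 180/301)
G = Q + t·(K−Q) with t = 121/301, so QG:GK = t:(1−t) = 121/301:180/301

QG:GK = 121/180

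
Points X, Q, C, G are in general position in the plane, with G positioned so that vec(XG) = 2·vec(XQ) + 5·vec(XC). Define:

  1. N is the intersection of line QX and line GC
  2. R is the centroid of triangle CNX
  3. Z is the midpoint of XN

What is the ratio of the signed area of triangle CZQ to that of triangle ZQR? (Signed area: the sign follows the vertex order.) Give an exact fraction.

[CZQ]:[ZQR] = 3

Assign X = (0, 0), Q = (1, 0), C = (0, 1), G = (2, 5) — the answer is frame-independent, so this choice is without loss of generality.
1. N is the intersection of line QX and line GC ⇒ N = (-1/2, 0)
2. R is the centroid of triangle CNX ⇒ R = (-1/6, 1/3)
3. Z is the midpoint of XN ⇒ Z = (-1/4, 0)
2·[CZQ] = 5/4, 2·[ZQR] = 5/12
[CZQ]:[ZQR] = 5/4:5/12 = 3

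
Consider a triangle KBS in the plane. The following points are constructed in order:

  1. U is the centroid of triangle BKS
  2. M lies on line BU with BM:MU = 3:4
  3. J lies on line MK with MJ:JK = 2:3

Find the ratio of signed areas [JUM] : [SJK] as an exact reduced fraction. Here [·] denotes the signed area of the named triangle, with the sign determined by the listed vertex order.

[JUM]:[SJK] = 8/45

Set K = (0, 0), B = (1, 0), S = (0, 1); any affine frame gives the same invariant.
1. U is the centroid of triangle BKS ⇒ U = (1/3, 1/3)
2. M lies on line BU with BM:MU = 3:4 ⇒ M = (5/7, 1/7)
3. J lies on line MK with MJ:JK = 2:3 ⇒ J = (3/7, 3/35)
2·[JUM] = -8/105, 2·[SJK] = -3/7
[JUM]:[SJK] = -8/105:-3/7 = 8/45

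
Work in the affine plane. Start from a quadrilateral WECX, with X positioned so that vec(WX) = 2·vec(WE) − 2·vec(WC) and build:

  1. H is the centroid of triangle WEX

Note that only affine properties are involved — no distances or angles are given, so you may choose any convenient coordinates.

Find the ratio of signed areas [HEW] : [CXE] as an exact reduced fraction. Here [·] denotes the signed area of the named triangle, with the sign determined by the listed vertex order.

[HEW]:[CXE] = 2/3

Set W = (0, 0), E = (1, 0), C = (0, 1), X = (2, -2); any affine frame gives the same invariant.
1. H is the centroid of triangle WEX ⇒ H = (1, -2/3)
2·[HEW] = 2/3, 2·[CXE] = 1
[HEW]:[CXE] = 2/3:1 = 2/3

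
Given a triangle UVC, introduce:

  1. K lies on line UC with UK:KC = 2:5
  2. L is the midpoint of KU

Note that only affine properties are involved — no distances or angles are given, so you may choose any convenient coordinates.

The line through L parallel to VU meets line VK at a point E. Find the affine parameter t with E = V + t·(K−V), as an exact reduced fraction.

t = 1/2

Work in coordinates with U = (0, 0), V = (1, 0), C = (0, 1).
1. K lies on line UC with UK:KC = 2:5 ⇒ K = (0, 2/7)
2. L is the midpoint of KU ⇒ L = (0, 1/7)
through L parallel to VU: direction (-1, 0); meets VK at E = (1/2, 1/7)
E = V + t·(K−V) with t = 1/2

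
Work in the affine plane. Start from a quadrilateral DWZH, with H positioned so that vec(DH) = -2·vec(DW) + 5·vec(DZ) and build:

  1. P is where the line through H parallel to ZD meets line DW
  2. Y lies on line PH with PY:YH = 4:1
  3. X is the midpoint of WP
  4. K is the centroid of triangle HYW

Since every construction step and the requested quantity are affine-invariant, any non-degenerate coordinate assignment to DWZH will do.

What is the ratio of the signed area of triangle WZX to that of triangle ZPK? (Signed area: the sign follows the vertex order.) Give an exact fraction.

[WZX]:[ZPK] = -3/10

Assign D = (0, 0), W = (1, 0), Z = (0, 1), H = (-2, 5) — the answer is frame-independent, so this choice is without loss of generality.
1. P is where the line through H parallel to ZD meets line DW ⇒ P = (-2, 0)
2. Y lies on line PH with PY:YH = 4:1 ⇒ Y = (-2, 4)
3. X is the midpoint of WP ⇒ X = (-1/2, 0)
4. K is the centroid of triangle HYW ⇒ K = (-1, 3)
2·[WZX] = 3/2, 2·[ZPK] = -5
[WZX]:[ZPK] = 3/2:-5 = -3/10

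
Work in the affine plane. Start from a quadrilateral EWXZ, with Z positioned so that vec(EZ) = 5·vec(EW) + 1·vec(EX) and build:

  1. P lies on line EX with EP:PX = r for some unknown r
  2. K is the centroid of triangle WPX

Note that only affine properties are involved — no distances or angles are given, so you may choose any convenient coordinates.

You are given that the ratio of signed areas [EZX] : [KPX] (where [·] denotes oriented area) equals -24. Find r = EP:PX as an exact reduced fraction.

r = 3/5

Choose coordinates E = (0, 0), W = (1, 0), X = (0, 1), Z = (5, 1).
1. With EP:PX = r, write λ = r/(r+1) so P = E + λ·(X−E); P is affine-linear in λ
2. K is the centroid of triangle WPX ⇒ K is an affine combination of earlier points and hence also affine-linear in λ
Every point depending on P is an affine combination of P and λ-independent points, so each such coordinate is linear in λ; the λ² term in each signed area is a multiple of (X−E)×(X−E) = 0, so 2·[EZX] and 2·[KPX] are each linear in λ. Evaluating at λ=0 and λ=1:
  2·[EZX] = 5,   2·[KPX] = 1/3·λ − 1/3
So [EZX]:[KPX] = (5) / (1/3·λ − 1/3). Setting this equal to -24:
  5 = -24·(1/3·λ − 1/3)  ⇒  λ = 3/8
Then r = λ/(1−λ) = (3/8)/(5/8) = 3/5. Check: with r = 3/5, P = (0, 3/8) and [EZX]:[KPX] = -24 as required.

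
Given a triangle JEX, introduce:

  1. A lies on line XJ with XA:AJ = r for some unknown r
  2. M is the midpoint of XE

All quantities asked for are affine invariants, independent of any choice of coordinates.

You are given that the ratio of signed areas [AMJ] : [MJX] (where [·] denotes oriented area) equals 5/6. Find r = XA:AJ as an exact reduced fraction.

Work in coordinates with J = (0, 0), E = (1, 0), X = (0, 1).
1. With XA:AJ = r, write λ = r/(r+1) so A = X + λ·(J−X); A is affine-linear in λ
2. M is the midpoint of XE ⇒ M = (1/2, 1/2)
Every point depending on A is an affine combination of A and λ-independent points, so each such coordinate is linear in λ; the λ² term in each signed area is a multiple of (J−X)×(J−X) = 0, so 2·[AMJ] and 2·[MJX] are each linear in λ. Evaluating at λ=0 and λ=1:
  2·[AMJ] = 1/2·λ − 1/2,   2·[MJX] = -1/2
So [AMJ]:[MJX] = (1/2·λ − 1/2) / (-1/2). Setting this equal to 5/6:
  1/2·λ − 1/2 = 5/6·(-1/2)  ⇒  λ = 1/6
Then r = λ/(1−λ) = (1/6)/(5/6) = 1/5. Check: with r = 1/5, A = (0, 5/6) and [AMJ]:[MJX] = 5/6 as required.

r = 1/5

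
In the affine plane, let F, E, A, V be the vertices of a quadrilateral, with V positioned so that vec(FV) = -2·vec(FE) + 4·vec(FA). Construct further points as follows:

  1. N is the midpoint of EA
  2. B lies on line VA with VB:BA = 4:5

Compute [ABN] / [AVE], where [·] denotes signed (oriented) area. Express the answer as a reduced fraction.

Work in coordinates with F = (0, 0), E = (1, 0), A = (0, 1), V = (-2, 4).
1. N is the midpoint of EA ⇒ N = (1/2, 1/2)
2. B lies on line VA with VB:BA = 4:5 ⇒ B = (-10/9, 8/3)
2·[ABN] = -5/18, 2·[AVE] = -1
[ABN]:[AVE] = -5/18:-1 = 5/18

[ABN]:[AVE] = 5/18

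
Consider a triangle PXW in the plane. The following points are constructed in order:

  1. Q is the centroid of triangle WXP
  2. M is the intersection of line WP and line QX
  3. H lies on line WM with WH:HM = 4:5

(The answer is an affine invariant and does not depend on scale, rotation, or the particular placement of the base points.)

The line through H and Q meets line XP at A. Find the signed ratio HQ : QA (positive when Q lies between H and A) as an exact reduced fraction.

Choose coordinates P = (0, 0), X = (1, 0), W = (0, 1).
1. Q is the centroid of triangle WXP ⇒ Q = (1/3, 1/3)
2. M is the intersection of line WP and line QX ⇒ M = (0, 1/2)
3. H lies on line WM with WH:HM = 4:5 ⇒ H = (0, 7/9)
line HQ meets XP at A = (7/12, 0)
Q = H + t·(A−H) with t = 4/7, so HQ:QA = 4/7:3/7

HQ:QA = 4/3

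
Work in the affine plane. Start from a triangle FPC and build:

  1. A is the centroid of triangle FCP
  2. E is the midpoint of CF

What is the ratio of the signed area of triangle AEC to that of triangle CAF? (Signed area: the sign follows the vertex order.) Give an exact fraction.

[AEC]:[CAF] = 1/2

Choose coordinates F = (0, 0), P = (1, 0), C = (0, 1).
1. A is the centroid of triangle FCP ⇒ A = (1/3, 1/3)
2. E is the midpoint of CF ⇒ E = (0, 1/2)
2·[AEC] = -1/6, 2·[CAF] = -1/3
[AEC]:[CAF] = -1/6:-1/3 = 1/2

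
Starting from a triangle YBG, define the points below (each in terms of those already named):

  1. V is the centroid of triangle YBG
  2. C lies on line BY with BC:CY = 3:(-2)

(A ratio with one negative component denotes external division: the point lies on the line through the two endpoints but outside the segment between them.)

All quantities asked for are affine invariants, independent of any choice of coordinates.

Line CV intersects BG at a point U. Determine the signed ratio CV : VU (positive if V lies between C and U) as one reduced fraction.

Assign Y = (0, 0), B = (1, 0), G = (0, 1) — the answer is frame-independent, so this choice is without loss of generality.
1. V is the centroid of triangle YBG ⇒ V = (1/3, 1/3)
2. C lies on line BY with BC:CY = 3:(-2) ⇒ C = (-2, 0)
line CV meets BG at U = (5/8, 3/8)
V = C + t·(U−C) with t = 8/9, so CV:VU = 8/9:1/9

CV:VU = 8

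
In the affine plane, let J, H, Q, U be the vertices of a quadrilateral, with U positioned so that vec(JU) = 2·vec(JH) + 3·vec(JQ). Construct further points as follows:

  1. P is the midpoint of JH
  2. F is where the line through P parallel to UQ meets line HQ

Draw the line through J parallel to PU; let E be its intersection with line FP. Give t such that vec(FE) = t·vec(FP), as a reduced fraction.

Choose coordinates J = (0, 0), H = (1, 0), Q = (0, 1), U = (2, 3).
1. P is the midpoint of JH ⇒ P = (1/2, 0)
2. F is where the line through P parallel to UQ meets line HQ ⇒ F = (3/4, 1/4)
through J parallel to PU: direction (3/2, 3); meets FP at E = (-1/2, -1)
E = F + t·(P−F) with t = 5

t = 5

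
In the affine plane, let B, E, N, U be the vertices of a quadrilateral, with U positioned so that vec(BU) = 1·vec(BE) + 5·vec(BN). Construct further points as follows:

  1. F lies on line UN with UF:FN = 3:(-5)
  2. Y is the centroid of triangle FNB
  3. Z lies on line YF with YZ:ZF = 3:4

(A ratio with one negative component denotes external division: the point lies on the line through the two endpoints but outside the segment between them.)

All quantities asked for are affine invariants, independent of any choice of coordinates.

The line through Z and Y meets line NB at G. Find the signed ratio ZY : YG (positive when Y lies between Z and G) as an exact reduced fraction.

ZY:YG = 6/7

Set B = (0, 0), E = (1, 0), N = (0, 1), U = (1, 5); any affine frame gives the same invariant.
1. F lies on line UN with UF:FN = 3:(-5) ⇒ F = (5/2, 11)
2. Y is the centroid of triangle FNB ⇒ Y = (5/6, 4)
3. Z lies on line YF with YZ:ZF = 3:4 ⇒ Z = (65/42, 7)
line ZY meets NB at G = (0, 1/2)
Y = Z + t·(G−Z) with t = 6/13, so ZY:YG = 6/13:7/13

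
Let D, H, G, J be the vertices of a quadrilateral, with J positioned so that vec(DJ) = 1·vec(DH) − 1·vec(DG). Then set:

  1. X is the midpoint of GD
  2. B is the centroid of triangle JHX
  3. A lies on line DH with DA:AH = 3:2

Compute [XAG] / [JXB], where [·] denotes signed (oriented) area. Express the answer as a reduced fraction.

Set D = (0, 0), H = (1, 0), G = (0, 1), J = (1, -1); any affine frame gives the same invariant.
1. X is the midpoint of GD ⇒ X = (0, 1/2)
2. B is the centroid of triangle JHX ⇒ B = (2/3, -1/6)
3. A lies on line DH with DA:AH = 3:2 ⇒ A = (3/5, 0)
2·[XAG] = 3/10, 2·[JXB] = -1/3
[XAG]:[JXB] = 3/10:-1/3 = -9/10

[XAG]:[JXB] = -9/10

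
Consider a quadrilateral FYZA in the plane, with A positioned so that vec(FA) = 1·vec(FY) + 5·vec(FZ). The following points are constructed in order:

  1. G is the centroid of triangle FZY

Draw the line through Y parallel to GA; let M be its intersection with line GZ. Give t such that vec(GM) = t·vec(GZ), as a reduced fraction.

Set F = (0, 0), Y = (1, 0), Z = (0, 1), A = (1, 5); any affine frame gives the same invariant.
1. G is the centroid of triangle FZY ⇒ G = (1/3, 1/3)
through Y parallel to GA: direction (2/3, 14/3); meets GZ at M = (8/9, -7/9)
M = G + t·(Z−G) with t = -5/3

t = -5/3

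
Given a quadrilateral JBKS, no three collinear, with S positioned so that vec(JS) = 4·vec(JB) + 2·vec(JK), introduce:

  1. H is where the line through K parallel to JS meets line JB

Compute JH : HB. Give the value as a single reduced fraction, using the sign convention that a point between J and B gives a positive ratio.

JH:HB = -2/3

Work in coordinates with J = (0, 0), B = (1, 0), K = (0, 1), S = (4, 2).
1. H is where the line through K parallel to JS meets line JB ⇒ H = (-2, 0)
H = J + t·(B−J) with t = -2, so JH:HB = t:(1−t) = -2:3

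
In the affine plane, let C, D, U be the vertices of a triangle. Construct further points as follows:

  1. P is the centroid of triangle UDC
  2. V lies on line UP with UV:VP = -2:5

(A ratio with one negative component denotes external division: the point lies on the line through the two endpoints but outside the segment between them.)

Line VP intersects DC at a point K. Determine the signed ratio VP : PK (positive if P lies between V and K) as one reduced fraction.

VP:PK = 10/3

Set C = (0, 0), D = (1, 0), U = (0, 1); any affine frame gives the same invariant.
1. P is the centroid of triangle UDC ⇒ P = (1/3, 1/3)
2. V lies on line UP with UV:VP = -2:5 ⇒ V = (-2/9, 13/9)
line VP meets DC at K = (1/2, 0)
P = V + t·(K−V) with t = 10/13, so VP:PK = 10/13:3/13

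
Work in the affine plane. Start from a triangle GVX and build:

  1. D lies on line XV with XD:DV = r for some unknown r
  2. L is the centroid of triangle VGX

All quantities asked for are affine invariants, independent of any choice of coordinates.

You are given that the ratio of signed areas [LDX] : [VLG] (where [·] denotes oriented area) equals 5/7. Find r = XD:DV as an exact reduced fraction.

r = 5/2

Work in coordinates with G = (0, 0), V = (1, 0), X = (0, 1).
1. With XD:DV = r, write λ = r/(r+1) so D = X + λ·(V−X); D is affine-linear in λ
2. L is the centroid of triangle VGX ⇒ L = (1/3, 1/3)
Every point depending on D is an affine combination of D and λ-independent points, so each such coordinate is linear in λ; the λ² term in each signed area is a multiple of (V−X)×(V−X) = 0, so 2·[LDX] and 2·[VLG] are each linear in λ. Evaluating at λ=0 and λ=1:
  2·[LDX] = 1/3·λ,   2·[VLG] = 1/3
So [LDX]:[VLG] = (1/3·λ) / (1/3). Setting this equal to 5/7:
  1/3·λ = 5/7·(1/3)  ⇒  λ = 5/7
Then r = λ/(1−λ) = (5/7)/(2/7) = 5/2. Check: with r = 5/2, D = (5/7, 2/7) and [LDX]:[VLG] = 5/7 as required.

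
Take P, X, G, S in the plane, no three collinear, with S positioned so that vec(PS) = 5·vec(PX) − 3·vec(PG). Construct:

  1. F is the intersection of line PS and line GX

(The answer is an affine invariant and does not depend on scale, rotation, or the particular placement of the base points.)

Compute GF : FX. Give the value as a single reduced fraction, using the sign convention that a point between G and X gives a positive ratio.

Choose coordinates P = (0, 0), X = (1, 0), G = (0, 1), S = (5, -3).
1. F is the intersection of line PS and line GX ⇒ F = (5/2, -3/2)
F = G + t·(X−G) with t = 5/2, so GF:FX = t:(1−t) = 5/2:-3/2

GF:FX = -5/3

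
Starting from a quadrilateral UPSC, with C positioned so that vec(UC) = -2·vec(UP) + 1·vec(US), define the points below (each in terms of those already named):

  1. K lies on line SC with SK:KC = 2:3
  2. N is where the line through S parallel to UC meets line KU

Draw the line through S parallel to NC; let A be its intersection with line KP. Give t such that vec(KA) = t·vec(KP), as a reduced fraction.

t = 2/7

Choose coordinates U = (0, 0), P = (1, 0), S = (0, 1), C = (-2, 1).
1. K lies on line SC with SK:KC = 2:3 ⇒ K = (-4/5, 1)
2. N is where the line through S parallel to UC meets line KU ⇒ N = (-4/3, 5/3)
through S parallel to NC: direction (-2/3, -2/3); meets KP at A = (-2/7, 5/7)
A = K + t·(P−K) with t = 2/7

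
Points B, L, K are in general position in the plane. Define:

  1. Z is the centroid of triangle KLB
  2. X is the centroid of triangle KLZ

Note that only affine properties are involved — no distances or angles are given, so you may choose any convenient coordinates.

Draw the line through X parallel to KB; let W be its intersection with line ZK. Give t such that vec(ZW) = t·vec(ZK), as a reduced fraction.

t = -1/3

Assign B = (0, 0), L = (1, 0), K = (0, 1) — the answer is frame-independent, so this choice is without loss of generality.
1. Z is the centroid of triangle KLB ⇒ Z = (1/3, 1/3)
2. X is the centroid of triangle KLZ ⇒ X = (4/9, 4/9)
through X parallel to KB: direction (0, -1); meets ZK at W = (4/9, 1/9)
W = Z + t·(K−Z) with t = -1/3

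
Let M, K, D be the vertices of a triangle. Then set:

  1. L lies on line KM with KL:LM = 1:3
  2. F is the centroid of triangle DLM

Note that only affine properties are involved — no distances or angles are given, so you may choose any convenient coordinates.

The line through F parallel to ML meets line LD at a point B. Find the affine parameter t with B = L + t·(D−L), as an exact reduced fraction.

Work in coordinates with M = (0, 0), K = (1, 0), D = (0, 1).
1. L lies on line KM with KL:LM = 1:3 ⇒ L = (3/4, 0)
2. F is the centroid of triangle DLM ⇒ F = (1/4, 1/3)
through F parallel to ML: direction (3/4, 0); meets LD at B = (1/2, 1/3)
B = L + t·(D−L) with t = 1/3

t = 1/3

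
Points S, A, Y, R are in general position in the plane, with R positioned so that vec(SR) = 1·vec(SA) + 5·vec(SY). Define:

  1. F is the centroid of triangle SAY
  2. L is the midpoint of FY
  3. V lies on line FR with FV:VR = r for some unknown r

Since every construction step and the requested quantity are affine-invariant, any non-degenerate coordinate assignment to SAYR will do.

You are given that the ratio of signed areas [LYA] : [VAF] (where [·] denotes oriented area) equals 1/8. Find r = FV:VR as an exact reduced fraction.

Work in coordinates with S = (0, 0), A = (1, 0), Y = (0, 1), R = (1, 5).
1. F is the centroid of triangle SAY ⇒ F = (1/3, 1/3)
2. L is the midpoint of FY ⇒ L = (1/6, 2/3)
3. With FV:VR = r, write λ = r/(r+1) so V = F + λ·(R−F); V is affine-linear in λ
Every point depending on V is an affine combination of V and λ-independent points, so each such coordinate is linear in λ; the λ² term in each signed area is a multiple of (R−F)×(R−F) = 0, so 2·[LYA] and 2·[VAF] are each linear in λ. Evaluating at λ=0 and λ=1:
  2·[LYA] = -1/6,   2·[VAF] = -10/3·λ
So [LYA]:[VAF] = (-1/6) / (-10/3·λ). Setting this equal to 1/8:
  -1/6 = 1/8·(-10/3·λ)  ⇒  λ = 2/5
Then r = λ/(1−λ) = (2/5)/(3/5) = 2/3. Check: with r = 2/3, V = (3/5, 11/5) and [LYA]:[VAF] = 1/8 as required.

r = 2/3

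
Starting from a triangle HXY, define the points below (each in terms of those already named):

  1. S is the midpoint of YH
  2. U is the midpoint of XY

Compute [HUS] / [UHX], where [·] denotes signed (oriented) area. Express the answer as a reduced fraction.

[HUS]:[UHX] = 1/2

Work in coordinates with H = (0, 0), X = (1, 0), Y = (0, 1).
1. S is the midpoint of YH ⇒ S = (0, 1/2)
2. U is the midpoint of XY ⇒ U = (1/2, 1/2)
2·[HUS] = 1/4, 2·[UHX] = 1/2
[HUS]:[UHX] = 1/4:1/2 = 1/2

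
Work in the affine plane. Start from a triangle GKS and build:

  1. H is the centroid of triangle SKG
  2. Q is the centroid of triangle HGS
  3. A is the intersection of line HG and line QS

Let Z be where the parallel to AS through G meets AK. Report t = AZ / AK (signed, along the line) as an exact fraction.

Choose coordinates G = (0, 0), K = (1, 0), S = (0, 1).
1. H is the centroid of triangle SKG ⇒ H = (1/3, 1/3)
2. Q is the centroid of triangle HGS ⇒ Q = (1/9, 4/9)
3. A is the intersection of line HG and line QS ⇒ A = (1/6, 1/6)
through G parallel to AS: direction (-1/6, 5/6); meets AK at Z = (-1/24, 5/24)
Z = A + t·(K−A) with t = -1/4

t = -1/4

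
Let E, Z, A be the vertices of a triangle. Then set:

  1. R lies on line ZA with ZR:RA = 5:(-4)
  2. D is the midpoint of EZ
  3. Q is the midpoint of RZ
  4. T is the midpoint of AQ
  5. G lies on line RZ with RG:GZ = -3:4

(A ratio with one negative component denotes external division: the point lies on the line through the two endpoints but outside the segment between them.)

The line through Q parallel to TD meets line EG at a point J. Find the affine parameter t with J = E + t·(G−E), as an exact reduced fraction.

t = -2/33

Choose coordinates E = (0, 0), Z = (1, 0), A = (0, 1).
1. R lies on line ZA with ZR:RA = 5:(-4) ⇒ R = (-4, 5)
2. D is the midpoint of EZ ⇒ D = (1/2, 0)
3. Q is the midpoint of RZ ⇒ Q = (-3/2, 5/2)
4. T is the midpoint of AQ ⇒ T = (-3/4, 7/4)
5. G lies on line RZ with RG:GZ = -3:4 ⇒ G = (-19, 20)
through Q parallel to TD: direction (5/4, -7/4); meets EG at J = (38/33, -40/33)
J = E + t·(G−E) with t = -2/33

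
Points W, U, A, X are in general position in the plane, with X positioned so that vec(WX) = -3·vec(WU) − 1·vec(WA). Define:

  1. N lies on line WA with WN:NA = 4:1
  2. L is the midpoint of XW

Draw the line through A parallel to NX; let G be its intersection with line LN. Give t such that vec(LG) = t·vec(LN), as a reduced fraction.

t = 3/2

Assign W = (0, 0), U = (1, 0), A = (0, 1), X = (-3, -1) — the answer is frame-independent, so this choice is without loss of generality.
1. N lies on line WA with WN:NA = 4:1 ⇒ N = (0, 4/5)
2. L is the midpoint of XW ⇒ L = (-3/2, -1/2)
through A parallel to NX: direction (-3, -9/5); meets LN at G = (3/4, 29/20)
G = L + t·(N−L) with t = 3/2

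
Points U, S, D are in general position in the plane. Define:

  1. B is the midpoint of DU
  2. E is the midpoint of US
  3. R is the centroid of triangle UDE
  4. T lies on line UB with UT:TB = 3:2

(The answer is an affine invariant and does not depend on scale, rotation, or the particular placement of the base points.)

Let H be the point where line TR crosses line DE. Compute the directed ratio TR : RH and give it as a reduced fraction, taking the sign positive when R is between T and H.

TR:RH = 11/10

Assign U = (0, 0), S = (1, 0), D = (0, 1) — the answer is frame-independent, so this choice is without loss of generality.
1. B is the midpoint of DU ⇒ B = (0, 1/2)
2. E is the midpoint of US ⇒ E = (1/2, 0)
3. R is the centroid of triangle UDE ⇒ R = (1/6, 1/3)
4. T lies on line UB with UT:TB = 3:2 ⇒ T = (0, 3/10)
line TR meets DE at H = (7/22, 4/11)
R = T + t·(H−T) with t = 11/21, so TR:RH = 11/21:10/21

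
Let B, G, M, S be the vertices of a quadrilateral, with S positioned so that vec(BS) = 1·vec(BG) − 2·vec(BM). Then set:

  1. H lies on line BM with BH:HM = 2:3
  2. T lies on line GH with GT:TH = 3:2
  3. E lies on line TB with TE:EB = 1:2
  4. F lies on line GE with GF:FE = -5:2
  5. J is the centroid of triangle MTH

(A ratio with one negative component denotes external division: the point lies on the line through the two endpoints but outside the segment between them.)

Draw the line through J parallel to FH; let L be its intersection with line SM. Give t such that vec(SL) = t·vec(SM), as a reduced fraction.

Set B = (0, 0), G = (1, 0), M = (0, 1), S = (1, -2); any affine frame gives the same invariant.
1. H lies on line BM with BH:HM = 2:3 ⇒ H = (0, 2/5)
2. T lies on line GH with GT:TH = 3:2 ⇒ T = (2/5, 6/25)
3. E lies on line TB with TE:EB = 1:2 ⇒ E = (4/15, 4/25)
4. F lies on line GE with GF:FE = -5:2 ⇒ F = (-2/9, 4/15)
5. J is the centroid of triangle MTH ⇒ J = (2/15, 41/75)
through J parallel to FH: direction (2/9, 2/15); meets SM at L = (4/27, 5/9)
L = S + t·(M−S) with t = 23/27

t = 23/27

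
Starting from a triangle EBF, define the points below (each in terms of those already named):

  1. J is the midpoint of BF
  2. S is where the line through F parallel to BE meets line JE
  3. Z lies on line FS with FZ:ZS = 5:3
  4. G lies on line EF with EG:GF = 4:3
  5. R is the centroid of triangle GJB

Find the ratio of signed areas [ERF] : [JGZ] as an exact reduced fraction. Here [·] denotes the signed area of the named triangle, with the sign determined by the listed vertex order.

Choose coordinates E = (0, 0), B = (1, 0), F = (0, 1).
1. J is the midpoint of BF ⇒ J = (1/2, 1/2)
2. S is where the line through F parallel to BE meets line JE ⇒ S = (1, 1)
3. Z lies on line FS with FZ:ZS = 5:3 ⇒ Z = (5/8, 1)
4. G lies on line EF with EG:GF = 4:3 ⇒ G = (0, 4/7)
5. R is the centroid of triangle GJB ⇒ R = (1/2, 5/14)
2·[ERF] = 1/2, 2·[JGZ] = -29/112
[ERF]:[JGZ] = 1/2:-29/112 = -56/29

[ERF]:[JGZ] = -56/29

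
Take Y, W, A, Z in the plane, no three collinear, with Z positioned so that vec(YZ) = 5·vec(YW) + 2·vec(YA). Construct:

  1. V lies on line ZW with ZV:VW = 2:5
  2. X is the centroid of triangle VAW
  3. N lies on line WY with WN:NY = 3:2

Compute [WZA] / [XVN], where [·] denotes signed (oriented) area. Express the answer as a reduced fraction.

Set Y = (0, 0), W = (1, 0), A = (0, 1), Z = (5, 2); any affine frame gives the same invariant.
1. V lies on line ZW with ZV:VW = 2:5 ⇒ V = (27/7, 10/7)
2. X is the centroid of triangle VAW ⇒ X = (34/21, 17/21)
3. N lies on line WY with WN:NY = 3:2 ⇒ N = (2/5, 0)
2·[WZA] = 6, 2·[XVN] = -37/35
[WZA]:[XVN] = 6:-37/35 = -210/37

[WZA]:[XVN] = -210/37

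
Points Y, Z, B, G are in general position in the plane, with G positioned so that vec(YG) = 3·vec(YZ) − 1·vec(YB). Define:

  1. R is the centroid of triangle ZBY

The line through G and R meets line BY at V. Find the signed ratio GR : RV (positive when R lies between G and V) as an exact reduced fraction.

GR:RV = 8

Assign Y = (0, 0), Z = (1, 0), B = (0, 1), G = (3, -1) — the answer is frame-independent, so this choice is without loss of generality.
1. R is the centroid of triangle ZBY ⇒ R = (1/3, 1/3)
line GR meets BY at V = (0, 1/2)
R = G + t·(V−G) with t = 8/9, so GR:RV = 8/9:1/9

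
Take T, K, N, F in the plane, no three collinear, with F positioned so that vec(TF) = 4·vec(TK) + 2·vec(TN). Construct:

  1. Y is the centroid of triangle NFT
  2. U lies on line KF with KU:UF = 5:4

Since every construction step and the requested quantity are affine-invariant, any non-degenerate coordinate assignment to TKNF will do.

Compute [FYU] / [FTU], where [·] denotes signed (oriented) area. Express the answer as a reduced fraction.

Choose coordinates T = (0, 0), K = (1, 0), N = (0, 1), F = (4, 2).
1. Y is the centroid of triangle NFT ⇒ Y = (4/3, 1)
2. U lies on line KF with KU:UF = 5:4 ⇒ U = (8/3, 10/9)
2·[FYU] = 28/27, 2·[FTU] = 8/9
[FYU]:[FTU] = 28/27:8/9 = 7/6

[FYU]:[FTU] = 7/6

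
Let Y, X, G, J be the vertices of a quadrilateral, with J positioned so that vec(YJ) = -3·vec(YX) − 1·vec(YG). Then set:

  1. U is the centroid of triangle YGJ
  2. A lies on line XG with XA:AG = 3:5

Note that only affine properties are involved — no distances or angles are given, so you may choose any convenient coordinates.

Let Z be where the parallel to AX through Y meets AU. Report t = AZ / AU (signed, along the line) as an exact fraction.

Assign Y = (0, 0), X = (1, 0), G = (0, 1), J = (-3, -1) — the answer is frame-independent, so this choice is without loss of generality.
1. U is the centroid of triangle YGJ ⇒ U = (-1, 0)
2. A lies on line XG with XA:AG = 3:5 ⇒ A = (5/8, 3/8)
through Y parallel to AX: direction (3/8, -3/8); meets AU at Z = (-3/16, 3/16)
Z = A + t·(U−A) with t = 1/2

t = 1/2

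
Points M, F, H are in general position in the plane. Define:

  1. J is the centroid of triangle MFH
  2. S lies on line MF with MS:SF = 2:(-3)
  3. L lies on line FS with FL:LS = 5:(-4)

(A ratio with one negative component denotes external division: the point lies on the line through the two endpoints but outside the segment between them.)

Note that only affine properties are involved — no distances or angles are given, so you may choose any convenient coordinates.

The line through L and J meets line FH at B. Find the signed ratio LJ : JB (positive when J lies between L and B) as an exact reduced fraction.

Set M = (0, 0), F = (1, 0), H = (0, 1); any affine frame gives the same invariant.
1. J is the centroid of triangle MFH ⇒ J = (1/3, 1/3)
2. S lies on line MF with MS:SF = 2:(-3) ⇒ S = (-2, 0)
3. L lies on line FS with FL:LS = 5:(-4) ⇒ L = (-14, 0)
line LJ meets FH at B = (29/44, 15/44)
J = L + t·(B−L) with t = 44/45, so LJ:JB = 44/45:1/45

LJ:JB = 44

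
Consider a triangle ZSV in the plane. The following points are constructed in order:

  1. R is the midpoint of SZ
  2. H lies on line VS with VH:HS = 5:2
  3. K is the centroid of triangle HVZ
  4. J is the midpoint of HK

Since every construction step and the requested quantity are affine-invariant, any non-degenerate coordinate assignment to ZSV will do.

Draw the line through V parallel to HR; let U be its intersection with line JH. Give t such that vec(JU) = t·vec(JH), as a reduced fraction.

Assign Z = (0, 0), S = (1, 0), V = (0, 1) — the answer is frame-independent, so this choice is without loss of generality.
1. R is the midpoint of SZ ⇒ R = (1/2, 0)
2. H lies on line VS with VH:HS = 5:2 ⇒ H = (5/7, 2/7)
3. K is the centroid of triangle HVZ ⇒ K = (5/21, 3/7)
4. J is the midpoint of HK ⇒ J = (10/21, 5/14)
through V parallel to HR: direction (-3/14, -2/7); meets JH at U = (-15/49, 29/49)
U = J + t·(H−J) with t = -23/7

t = -23/7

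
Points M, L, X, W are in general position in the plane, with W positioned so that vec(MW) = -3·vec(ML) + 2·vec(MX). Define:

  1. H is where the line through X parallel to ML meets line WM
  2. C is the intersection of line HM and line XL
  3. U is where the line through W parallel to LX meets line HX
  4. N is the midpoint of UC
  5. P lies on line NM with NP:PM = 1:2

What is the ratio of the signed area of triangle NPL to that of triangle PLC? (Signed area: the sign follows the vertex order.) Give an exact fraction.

Assign M = (0, 0), L = (1, 0), X = (0, 1), W = (-3, 2) — the answer is frame-independent, so this choice is without loss of generality.
1. H is where the line through X parallel to ML meets line WM ⇒ H = (-3/2, 1)
2. C is the intersection of line HM and line XL ⇒ C = (3, -2)
3. U is where the line through W parallel to LX meets line HX ⇒ U = (-2, 1)
4. N is the midpoint of UC ⇒ N = (1/2, -1/2)
5. P lies on line NM with NP:PM = 1:2 ⇒ P = (1/3, -1/3)
2·[NPL] = -1/6, 2·[PLC] = -2
[NPL]:[PLC] = -1/6:-2 = 1/12

[NPL]:[PLC] = 1/12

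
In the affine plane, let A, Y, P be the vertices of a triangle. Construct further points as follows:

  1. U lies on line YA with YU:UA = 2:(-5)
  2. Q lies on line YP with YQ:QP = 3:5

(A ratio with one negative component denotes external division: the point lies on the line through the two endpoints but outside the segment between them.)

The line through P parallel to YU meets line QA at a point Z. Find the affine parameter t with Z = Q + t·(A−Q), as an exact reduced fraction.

t = -5/3

Work in coordinates with A = (0, 0), Y = (1, 0), P = (0, 1).
1. U lies on line YA with YU:UA = 2:(-5) ⇒ U = (5/3, 0)
2. Q lies on line YP with YQ:QP = 3:5 ⇒ Q = (5/8, 3/8)
through P parallel to YU: direction (2/3, 0); meets QA at Z = (5/3, 1)
Z = Q + t·(A−Q) with t = -5/3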